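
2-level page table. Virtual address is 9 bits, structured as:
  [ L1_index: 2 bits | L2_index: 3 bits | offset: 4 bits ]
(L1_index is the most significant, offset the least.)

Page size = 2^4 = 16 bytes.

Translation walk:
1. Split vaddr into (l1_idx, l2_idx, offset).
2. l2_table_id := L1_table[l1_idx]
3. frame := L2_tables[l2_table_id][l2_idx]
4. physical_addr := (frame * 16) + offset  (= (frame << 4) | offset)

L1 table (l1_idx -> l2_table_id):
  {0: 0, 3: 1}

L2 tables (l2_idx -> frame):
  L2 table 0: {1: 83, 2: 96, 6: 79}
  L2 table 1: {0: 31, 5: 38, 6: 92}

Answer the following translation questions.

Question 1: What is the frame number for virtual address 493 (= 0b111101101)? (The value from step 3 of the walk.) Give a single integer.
vaddr = 493: l1_idx=3, l2_idx=6
L1[3] = 1; L2[1][6] = 92

Answer: 92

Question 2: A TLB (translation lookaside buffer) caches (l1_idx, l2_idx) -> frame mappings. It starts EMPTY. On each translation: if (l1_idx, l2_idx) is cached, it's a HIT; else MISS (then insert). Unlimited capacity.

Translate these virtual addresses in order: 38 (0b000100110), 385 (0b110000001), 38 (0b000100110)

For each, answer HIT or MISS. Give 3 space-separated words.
vaddr=38: (0,2) not in TLB -> MISS, insert
vaddr=385: (3,0) not in TLB -> MISS, insert
vaddr=38: (0,2) in TLB -> HIT

Answer: MISS MISS HIT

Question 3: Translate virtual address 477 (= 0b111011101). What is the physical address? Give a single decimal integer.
vaddr = 477 = 0b111011101
Split: l1_idx=3, l2_idx=5, offset=13
L1[3] = 1
L2[1][5] = 38
paddr = 38 * 16 + 13 = 621

Answer: 621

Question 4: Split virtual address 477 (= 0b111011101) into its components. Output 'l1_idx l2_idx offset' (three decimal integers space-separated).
Answer: 3 5 13

Derivation:
vaddr = 477 = 0b111011101
  top 2 bits -> l1_idx = 3
  next 3 bits -> l2_idx = 5
  bottom 4 bits -> offset = 13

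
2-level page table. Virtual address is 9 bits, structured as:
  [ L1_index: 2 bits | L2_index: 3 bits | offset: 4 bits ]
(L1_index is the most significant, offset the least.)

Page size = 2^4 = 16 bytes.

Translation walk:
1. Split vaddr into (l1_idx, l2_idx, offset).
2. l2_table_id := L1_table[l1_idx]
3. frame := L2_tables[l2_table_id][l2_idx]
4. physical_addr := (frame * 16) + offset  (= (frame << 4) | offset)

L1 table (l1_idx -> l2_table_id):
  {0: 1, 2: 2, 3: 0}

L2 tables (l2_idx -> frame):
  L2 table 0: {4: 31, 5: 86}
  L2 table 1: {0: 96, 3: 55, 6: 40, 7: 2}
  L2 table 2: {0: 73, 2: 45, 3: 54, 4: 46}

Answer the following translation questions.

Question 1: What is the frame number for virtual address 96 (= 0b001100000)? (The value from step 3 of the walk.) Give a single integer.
Answer: 40

Derivation:
vaddr = 96: l1_idx=0, l2_idx=6
L1[0] = 1; L2[1][6] = 40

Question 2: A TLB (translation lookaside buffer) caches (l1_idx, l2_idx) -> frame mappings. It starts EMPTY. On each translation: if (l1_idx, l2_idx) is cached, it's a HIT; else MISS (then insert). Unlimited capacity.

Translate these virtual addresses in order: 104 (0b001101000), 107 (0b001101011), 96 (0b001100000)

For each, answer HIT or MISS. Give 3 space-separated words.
vaddr=104: (0,6) not in TLB -> MISS, insert
vaddr=107: (0,6) in TLB -> HIT
vaddr=96: (0,6) in TLB -> HIT

Answer: MISS HIT HIT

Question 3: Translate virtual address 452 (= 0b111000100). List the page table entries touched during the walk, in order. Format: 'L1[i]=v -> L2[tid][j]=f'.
vaddr = 452 = 0b111000100
Split: l1_idx=3, l2_idx=4, offset=4

Answer: L1[3]=0 -> L2[0][4]=31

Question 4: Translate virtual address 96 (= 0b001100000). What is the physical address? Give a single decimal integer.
vaddr = 96 = 0b001100000
Split: l1_idx=0, l2_idx=6, offset=0
L1[0] = 1
L2[1][6] = 40
paddr = 40 * 16 + 0 = 640

Answer: 640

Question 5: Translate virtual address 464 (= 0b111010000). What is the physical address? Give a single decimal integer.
vaddr = 464 = 0b111010000
Split: l1_idx=3, l2_idx=5, offset=0
L1[3] = 0
L2[0][5] = 86
paddr = 86 * 16 + 0 = 1376

Answer: 1376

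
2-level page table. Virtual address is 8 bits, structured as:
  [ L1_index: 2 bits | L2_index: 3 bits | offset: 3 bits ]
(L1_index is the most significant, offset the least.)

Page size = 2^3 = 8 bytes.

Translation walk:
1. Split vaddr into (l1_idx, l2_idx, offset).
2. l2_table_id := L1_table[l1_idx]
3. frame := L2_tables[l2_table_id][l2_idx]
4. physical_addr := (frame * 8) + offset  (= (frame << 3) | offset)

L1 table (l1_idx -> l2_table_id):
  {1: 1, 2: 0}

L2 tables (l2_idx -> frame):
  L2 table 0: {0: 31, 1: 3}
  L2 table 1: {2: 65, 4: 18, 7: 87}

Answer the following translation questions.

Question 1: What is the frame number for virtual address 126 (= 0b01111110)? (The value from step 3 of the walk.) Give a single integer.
Answer: 87

Derivation:
vaddr = 126: l1_idx=1, l2_idx=7
L1[1] = 1; L2[1][7] = 87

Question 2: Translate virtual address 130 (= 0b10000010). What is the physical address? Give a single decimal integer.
vaddr = 130 = 0b10000010
Split: l1_idx=2, l2_idx=0, offset=2
L1[2] = 0
L2[0][0] = 31
paddr = 31 * 8 + 2 = 250

Answer: 250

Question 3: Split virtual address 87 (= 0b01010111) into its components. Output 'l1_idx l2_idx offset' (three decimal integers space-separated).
Answer: 1 2 7

Derivation:
vaddr = 87 = 0b01010111
  top 2 bits -> l1_idx = 1
  next 3 bits -> l2_idx = 2
  bottom 3 bits -> offset = 7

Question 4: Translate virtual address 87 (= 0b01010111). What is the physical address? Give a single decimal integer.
Answer: 527

Derivation:
vaddr = 87 = 0b01010111
Split: l1_idx=1, l2_idx=2, offset=7
L1[1] = 1
L2[1][2] = 65
paddr = 65 * 8 + 7 = 527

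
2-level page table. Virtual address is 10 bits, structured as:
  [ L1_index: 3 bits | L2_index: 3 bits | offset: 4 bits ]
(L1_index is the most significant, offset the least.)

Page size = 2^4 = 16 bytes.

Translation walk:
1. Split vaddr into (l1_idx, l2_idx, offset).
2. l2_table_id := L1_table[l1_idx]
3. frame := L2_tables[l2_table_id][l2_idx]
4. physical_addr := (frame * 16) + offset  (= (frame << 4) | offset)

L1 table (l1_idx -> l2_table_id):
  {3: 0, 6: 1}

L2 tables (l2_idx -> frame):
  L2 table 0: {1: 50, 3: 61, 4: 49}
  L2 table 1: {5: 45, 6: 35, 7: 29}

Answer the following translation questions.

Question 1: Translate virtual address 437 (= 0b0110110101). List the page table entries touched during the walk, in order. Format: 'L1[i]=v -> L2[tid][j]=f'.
Answer: L1[3]=0 -> L2[0][3]=61

Derivation:
vaddr = 437 = 0b0110110101
Split: l1_idx=3, l2_idx=3, offset=5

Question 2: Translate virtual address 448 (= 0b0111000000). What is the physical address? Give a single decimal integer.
vaddr = 448 = 0b0111000000
Split: l1_idx=3, l2_idx=4, offset=0
L1[3] = 0
L2[0][4] = 49
paddr = 49 * 16 + 0 = 784

Answer: 784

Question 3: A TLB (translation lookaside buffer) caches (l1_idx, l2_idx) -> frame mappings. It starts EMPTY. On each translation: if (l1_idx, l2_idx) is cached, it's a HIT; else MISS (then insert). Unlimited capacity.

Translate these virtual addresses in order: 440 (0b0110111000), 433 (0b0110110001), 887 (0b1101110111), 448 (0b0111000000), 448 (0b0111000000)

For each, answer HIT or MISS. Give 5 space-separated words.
vaddr=440: (3,3) not in TLB -> MISS, insert
vaddr=433: (3,3) in TLB -> HIT
vaddr=887: (6,7) not in TLB -> MISS, insert
vaddr=448: (3,4) not in TLB -> MISS, insert
vaddr=448: (3,4) in TLB -> HIT

Answer: MISS HIT MISS MISS HIT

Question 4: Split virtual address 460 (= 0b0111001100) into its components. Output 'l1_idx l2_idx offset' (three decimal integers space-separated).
vaddr = 460 = 0b0111001100
  top 3 bits -> l1_idx = 3
  next 3 bits -> l2_idx = 4
  bottom 4 bits -> offset = 12

Answer: 3 4 12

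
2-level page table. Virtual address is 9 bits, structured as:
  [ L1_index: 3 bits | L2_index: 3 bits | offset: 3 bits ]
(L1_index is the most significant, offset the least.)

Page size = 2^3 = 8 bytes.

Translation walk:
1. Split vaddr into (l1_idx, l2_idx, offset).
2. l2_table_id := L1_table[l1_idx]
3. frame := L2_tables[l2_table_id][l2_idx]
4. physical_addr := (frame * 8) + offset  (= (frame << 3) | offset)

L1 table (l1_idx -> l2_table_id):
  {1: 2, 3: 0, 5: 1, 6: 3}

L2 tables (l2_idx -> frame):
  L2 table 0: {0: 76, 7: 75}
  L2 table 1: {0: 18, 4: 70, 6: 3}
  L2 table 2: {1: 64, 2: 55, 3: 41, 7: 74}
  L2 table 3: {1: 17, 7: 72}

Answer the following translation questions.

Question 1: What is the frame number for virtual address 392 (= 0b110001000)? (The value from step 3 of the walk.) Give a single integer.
vaddr = 392: l1_idx=6, l2_idx=1
L1[6] = 3; L2[3][1] = 17

Answer: 17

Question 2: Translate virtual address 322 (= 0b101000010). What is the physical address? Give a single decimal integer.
Answer: 146

Derivation:
vaddr = 322 = 0b101000010
Split: l1_idx=5, l2_idx=0, offset=2
L1[5] = 1
L2[1][0] = 18
paddr = 18 * 8 + 2 = 146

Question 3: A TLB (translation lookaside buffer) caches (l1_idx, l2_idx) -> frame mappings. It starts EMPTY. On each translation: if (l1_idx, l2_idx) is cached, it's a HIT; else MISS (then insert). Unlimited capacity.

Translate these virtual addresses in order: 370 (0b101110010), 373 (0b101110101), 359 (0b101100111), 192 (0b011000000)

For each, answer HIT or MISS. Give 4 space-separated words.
Answer: MISS HIT MISS MISS

Derivation:
vaddr=370: (5,6) not in TLB -> MISS, insert
vaddr=373: (5,6) in TLB -> HIT
vaddr=359: (5,4) not in TLB -> MISS, insert
vaddr=192: (3,0) not in TLB -> MISS, insert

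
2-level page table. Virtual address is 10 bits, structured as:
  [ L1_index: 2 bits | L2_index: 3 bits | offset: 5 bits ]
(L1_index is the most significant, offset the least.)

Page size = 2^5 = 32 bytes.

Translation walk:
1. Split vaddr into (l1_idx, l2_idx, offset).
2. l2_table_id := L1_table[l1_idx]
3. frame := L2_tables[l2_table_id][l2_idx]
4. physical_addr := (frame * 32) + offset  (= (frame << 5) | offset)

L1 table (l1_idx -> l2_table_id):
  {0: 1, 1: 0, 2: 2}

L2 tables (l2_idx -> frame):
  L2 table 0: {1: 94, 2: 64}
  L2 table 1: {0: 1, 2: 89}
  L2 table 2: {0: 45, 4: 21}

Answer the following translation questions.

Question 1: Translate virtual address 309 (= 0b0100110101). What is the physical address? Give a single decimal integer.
Answer: 3029

Derivation:
vaddr = 309 = 0b0100110101
Split: l1_idx=1, l2_idx=1, offset=21
L1[1] = 0
L2[0][1] = 94
paddr = 94 * 32 + 21 = 3029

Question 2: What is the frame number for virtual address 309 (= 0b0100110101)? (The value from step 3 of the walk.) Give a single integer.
Answer: 94

Derivation:
vaddr = 309: l1_idx=1, l2_idx=1
L1[1] = 0; L2[0][1] = 94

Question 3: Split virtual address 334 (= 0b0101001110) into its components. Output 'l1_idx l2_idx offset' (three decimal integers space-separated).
vaddr = 334 = 0b0101001110
  top 2 bits -> l1_idx = 1
  next 3 bits -> l2_idx = 2
  bottom 5 bits -> offset = 14

Answer: 1 2 14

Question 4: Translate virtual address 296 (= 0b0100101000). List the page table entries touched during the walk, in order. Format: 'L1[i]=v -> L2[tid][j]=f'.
vaddr = 296 = 0b0100101000
Split: l1_idx=1, l2_idx=1, offset=8

Answer: L1[1]=0 -> L2[0][1]=94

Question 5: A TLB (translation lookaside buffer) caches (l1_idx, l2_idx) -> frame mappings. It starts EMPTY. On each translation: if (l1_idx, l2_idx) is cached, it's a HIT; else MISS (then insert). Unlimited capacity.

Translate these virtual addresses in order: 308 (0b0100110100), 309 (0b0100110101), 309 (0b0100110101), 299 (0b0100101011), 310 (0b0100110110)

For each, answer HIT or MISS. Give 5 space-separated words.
Answer: MISS HIT HIT HIT HIT

Derivation:
vaddr=308: (1,1) not in TLB -> MISS, insert
vaddr=309: (1,1) in TLB -> HIT
vaddr=309: (1,1) in TLB -> HIT
vaddr=299: (1,1) in TLB -> HIT
vaddr=310: (1,1) in TLB -> HIT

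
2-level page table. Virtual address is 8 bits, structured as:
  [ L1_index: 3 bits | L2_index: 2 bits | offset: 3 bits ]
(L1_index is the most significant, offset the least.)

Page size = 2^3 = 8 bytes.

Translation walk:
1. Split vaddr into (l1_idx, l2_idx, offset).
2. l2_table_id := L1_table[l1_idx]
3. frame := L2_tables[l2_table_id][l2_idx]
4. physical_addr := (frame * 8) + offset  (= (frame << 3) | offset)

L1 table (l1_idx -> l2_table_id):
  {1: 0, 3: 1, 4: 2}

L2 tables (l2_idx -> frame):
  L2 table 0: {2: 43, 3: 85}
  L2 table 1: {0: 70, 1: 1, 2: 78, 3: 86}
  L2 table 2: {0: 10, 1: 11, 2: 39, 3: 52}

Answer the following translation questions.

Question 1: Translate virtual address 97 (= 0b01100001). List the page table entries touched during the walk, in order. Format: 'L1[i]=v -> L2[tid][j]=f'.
vaddr = 97 = 0b01100001
Split: l1_idx=3, l2_idx=0, offset=1

Answer: L1[3]=1 -> L2[1][0]=70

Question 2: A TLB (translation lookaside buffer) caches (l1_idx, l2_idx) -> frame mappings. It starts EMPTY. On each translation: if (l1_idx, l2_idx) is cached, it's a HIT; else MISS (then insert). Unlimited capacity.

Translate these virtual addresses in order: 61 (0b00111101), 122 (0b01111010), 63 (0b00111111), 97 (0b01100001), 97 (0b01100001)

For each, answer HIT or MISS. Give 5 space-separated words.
vaddr=61: (1,3) not in TLB -> MISS, insert
vaddr=122: (3,3) not in TLB -> MISS, insert
vaddr=63: (1,3) in TLB -> HIT
vaddr=97: (3,0) not in TLB -> MISS, insert
vaddr=97: (3,0) in TLB -> HIT

Answer: MISS MISS HIT MISS HIT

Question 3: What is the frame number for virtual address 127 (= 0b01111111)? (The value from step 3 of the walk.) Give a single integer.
vaddr = 127: l1_idx=3, l2_idx=3
L1[3] = 1; L2[1][3] = 86

Answer: 86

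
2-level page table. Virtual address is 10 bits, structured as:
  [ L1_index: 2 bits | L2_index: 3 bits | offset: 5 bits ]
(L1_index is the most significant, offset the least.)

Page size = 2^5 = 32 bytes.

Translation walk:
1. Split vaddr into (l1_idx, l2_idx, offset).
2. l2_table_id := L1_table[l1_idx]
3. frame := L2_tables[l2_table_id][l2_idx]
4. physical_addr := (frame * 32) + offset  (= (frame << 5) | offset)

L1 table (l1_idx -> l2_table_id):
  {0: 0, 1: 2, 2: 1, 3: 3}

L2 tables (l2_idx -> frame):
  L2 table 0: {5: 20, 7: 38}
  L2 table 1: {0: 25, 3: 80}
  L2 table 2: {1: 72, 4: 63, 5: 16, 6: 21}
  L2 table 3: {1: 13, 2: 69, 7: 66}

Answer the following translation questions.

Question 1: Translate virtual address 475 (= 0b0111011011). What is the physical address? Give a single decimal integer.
vaddr = 475 = 0b0111011011
Split: l1_idx=1, l2_idx=6, offset=27
L1[1] = 2
L2[2][6] = 21
paddr = 21 * 32 + 27 = 699

Answer: 699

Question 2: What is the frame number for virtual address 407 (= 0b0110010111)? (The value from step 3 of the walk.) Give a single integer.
vaddr = 407: l1_idx=1, l2_idx=4
L1[1] = 2; L2[2][4] = 63

Answer: 63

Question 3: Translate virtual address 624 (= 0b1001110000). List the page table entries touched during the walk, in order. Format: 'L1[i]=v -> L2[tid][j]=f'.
Answer: L1[2]=1 -> L2[1][3]=80

Derivation:
vaddr = 624 = 0b1001110000
Split: l1_idx=2, l2_idx=3, offset=16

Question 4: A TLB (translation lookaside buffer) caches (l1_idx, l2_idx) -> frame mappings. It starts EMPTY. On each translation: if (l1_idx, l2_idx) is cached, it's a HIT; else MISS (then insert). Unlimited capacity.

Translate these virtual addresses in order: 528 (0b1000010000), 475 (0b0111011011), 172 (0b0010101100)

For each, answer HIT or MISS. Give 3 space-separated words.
Answer: MISS MISS MISS

Derivation:
vaddr=528: (2,0) not in TLB -> MISS, insert
vaddr=475: (1,6) not in TLB -> MISS, insert
vaddr=172: (0,5) not in TLB -> MISS, insert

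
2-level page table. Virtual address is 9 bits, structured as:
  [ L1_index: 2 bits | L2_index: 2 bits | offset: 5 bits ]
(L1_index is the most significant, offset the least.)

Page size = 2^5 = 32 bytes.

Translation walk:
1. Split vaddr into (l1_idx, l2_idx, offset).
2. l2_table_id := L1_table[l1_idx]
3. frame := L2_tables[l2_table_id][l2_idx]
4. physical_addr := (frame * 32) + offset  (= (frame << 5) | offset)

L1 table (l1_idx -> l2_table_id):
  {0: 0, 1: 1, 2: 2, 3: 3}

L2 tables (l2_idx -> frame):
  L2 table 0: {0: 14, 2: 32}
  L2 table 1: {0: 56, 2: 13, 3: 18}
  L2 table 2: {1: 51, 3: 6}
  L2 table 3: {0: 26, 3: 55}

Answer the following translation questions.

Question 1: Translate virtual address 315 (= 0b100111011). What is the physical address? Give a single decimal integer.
vaddr = 315 = 0b100111011
Split: l1_idx=2, l2_idx=1, offset=27
L1[2] = 2
L2[2][1] = 51
paddr = 51 * 32 + 27 = 1659

Answer: 1659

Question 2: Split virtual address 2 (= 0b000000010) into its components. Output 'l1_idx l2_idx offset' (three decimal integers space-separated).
vaddr = 2 = 0b000000010
  top 2 bits -> l1_idx = 0
  next 2 bits -> l2_idx = 0
  bottom 5 bits -> offset = 2

Answer: 0 0 2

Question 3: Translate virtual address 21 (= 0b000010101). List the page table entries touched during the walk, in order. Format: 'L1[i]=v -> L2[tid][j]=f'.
Answer: L1[0]=0 -> L2[0][0]=14

Derivation:
vaddr = 21 = 0b000010101
Split: l1_idx=0, l2_idx=0, offset=21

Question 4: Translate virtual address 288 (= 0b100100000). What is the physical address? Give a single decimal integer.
Answer: 1632

Derivation:
vaddr = 288 = 0b100100000
Split: l1_idx=2, l2_idx=1, offset=0
L1[2] = 2
L2[2][1] = 51
paddr = 51 * 32 + 0 = 1632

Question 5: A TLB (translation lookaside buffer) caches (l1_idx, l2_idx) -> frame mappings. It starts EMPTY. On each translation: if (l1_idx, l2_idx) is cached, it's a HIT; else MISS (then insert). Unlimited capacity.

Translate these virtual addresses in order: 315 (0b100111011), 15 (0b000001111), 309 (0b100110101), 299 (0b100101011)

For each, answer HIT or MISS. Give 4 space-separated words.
vaddr=315: (2,1) not in TLB -> MISS, insert
vaddr=15: (0,0) not in TLB -> MISS, insert
vaddr=309: (2,1) in TLB -> HIT
vaddr=299: (2,1) in TLB -> HIT

Answer: MISS MISS HIT HIT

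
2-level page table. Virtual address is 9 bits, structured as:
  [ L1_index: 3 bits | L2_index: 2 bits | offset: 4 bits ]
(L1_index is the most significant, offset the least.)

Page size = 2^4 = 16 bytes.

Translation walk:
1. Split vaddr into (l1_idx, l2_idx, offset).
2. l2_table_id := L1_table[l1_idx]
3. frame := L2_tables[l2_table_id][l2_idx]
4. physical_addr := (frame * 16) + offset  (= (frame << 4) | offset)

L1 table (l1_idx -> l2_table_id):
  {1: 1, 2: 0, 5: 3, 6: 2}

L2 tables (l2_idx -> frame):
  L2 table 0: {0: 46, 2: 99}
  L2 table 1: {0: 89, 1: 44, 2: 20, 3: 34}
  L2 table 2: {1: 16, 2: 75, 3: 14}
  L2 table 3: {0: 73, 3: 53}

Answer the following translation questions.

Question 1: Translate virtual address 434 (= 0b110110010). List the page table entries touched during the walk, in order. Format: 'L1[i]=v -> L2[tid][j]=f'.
vaddr = 434 = 0b110110010
Split: l1_idx=6, l2_idx=3, offset=2

Answer: L1[6]=2 -> L2[2][3]=14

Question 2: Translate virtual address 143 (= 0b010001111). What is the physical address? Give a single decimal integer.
vaddr = 143 = 0b010001111
Split: l1_idx=2, l2_idx=0, offset=15
L1[2] = 0
L2[0][0] = 46
paddr = 46 * 16 + 15 = 751

Answer: 751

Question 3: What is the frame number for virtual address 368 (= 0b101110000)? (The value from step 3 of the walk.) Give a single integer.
Answer: 53

Derivation:
vaddr = 368: l1_idx=5, l2_idx=3
L1[5] = 3; L2[3][3] = 53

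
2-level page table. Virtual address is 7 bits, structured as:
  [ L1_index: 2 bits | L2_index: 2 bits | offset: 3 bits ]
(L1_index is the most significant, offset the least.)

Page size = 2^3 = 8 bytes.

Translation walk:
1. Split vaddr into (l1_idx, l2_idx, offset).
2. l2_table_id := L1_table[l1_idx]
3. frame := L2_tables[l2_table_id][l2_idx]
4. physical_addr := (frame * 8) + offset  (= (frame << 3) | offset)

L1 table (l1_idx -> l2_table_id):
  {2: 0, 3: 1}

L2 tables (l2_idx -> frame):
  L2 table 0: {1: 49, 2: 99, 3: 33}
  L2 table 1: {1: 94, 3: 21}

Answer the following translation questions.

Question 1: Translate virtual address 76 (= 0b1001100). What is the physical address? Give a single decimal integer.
Answer: 396

Derivation:
vaddr = 76 = 0b1001100
Split: l1_idx=2, l2_idx=1, offset=4
L1[2] = 0
L2[0][1] = 49
paddr = 49 * 8 + 4 = 396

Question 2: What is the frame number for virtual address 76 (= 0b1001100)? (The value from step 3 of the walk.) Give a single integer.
Answer: 49

Derivation:
vaddr = 76: l1_idx=2, l2_idx=1
L1[2] = 0; L2[0][1] = 49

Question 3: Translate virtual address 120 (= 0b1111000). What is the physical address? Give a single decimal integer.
Answer: 168

Derivation:
vaddr = 120 = 0b1111000
Split: l1_idx=3, l2_idx=3, offset=0
L1[3] = 1
L2[1][3] = 21
paddr = 21 * 8 + 0 = 168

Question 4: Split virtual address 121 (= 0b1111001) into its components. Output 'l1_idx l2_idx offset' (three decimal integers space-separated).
Answer: 3 3 1

Derivation:
vaddr = 121 = 0b1111001
  top 2 bits -> l1_idx = 3
  next 2 bits -> l2_idx = 3
  bottom 3 bits -> offset = 1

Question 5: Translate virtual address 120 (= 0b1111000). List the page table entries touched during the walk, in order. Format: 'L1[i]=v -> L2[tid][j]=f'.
vaddr = 120 = 0b1111000
Split: l1_idx=3, l2_idx=3, offset=0

Answer: L1[3]=1 -> L2[1][3]=21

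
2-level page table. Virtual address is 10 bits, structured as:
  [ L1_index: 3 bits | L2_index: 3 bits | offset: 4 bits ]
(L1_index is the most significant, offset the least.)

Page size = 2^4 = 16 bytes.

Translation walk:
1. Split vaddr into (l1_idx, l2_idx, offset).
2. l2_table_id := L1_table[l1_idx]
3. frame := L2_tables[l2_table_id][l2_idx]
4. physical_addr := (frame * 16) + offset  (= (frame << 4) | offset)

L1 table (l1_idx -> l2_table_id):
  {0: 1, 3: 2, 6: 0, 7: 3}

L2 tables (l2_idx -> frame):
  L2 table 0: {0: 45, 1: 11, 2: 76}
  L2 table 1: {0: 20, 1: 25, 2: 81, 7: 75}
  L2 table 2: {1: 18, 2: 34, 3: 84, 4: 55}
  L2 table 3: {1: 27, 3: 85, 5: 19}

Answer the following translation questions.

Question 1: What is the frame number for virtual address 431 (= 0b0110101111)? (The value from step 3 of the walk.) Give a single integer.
Answer: 34

Derivation:
vaddr = 431: l1_idx=3, l2_idx=2
L1[3] = 2; L2[2][2] = 34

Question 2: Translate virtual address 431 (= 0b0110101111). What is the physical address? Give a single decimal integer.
Answer: 559

Derivation:
vaddr = 431 = 0b0110101111
Split: l1_idx=3, l2_idx=2, offset=15
L1[3] = 2
L2[2][2] = 34
paddr = 34 * 16 + 15 = 559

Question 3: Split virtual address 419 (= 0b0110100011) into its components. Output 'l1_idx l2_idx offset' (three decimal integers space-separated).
vaddr = 419 = 0b0110100011
  top 3 bits -> l1_idx = 3
  next 3 bits -> l2_idx = 2
  bottom 4 bits -> offset = 3

Answer: 3 2 3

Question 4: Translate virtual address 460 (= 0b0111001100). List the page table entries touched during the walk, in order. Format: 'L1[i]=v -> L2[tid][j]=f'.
Answer: L1[3]=2 -> L2[2][4]=55

Derivation:
vaddr = 460 = 0b0111001100
Split: l1_idx=3, l2_idx=4, offset=12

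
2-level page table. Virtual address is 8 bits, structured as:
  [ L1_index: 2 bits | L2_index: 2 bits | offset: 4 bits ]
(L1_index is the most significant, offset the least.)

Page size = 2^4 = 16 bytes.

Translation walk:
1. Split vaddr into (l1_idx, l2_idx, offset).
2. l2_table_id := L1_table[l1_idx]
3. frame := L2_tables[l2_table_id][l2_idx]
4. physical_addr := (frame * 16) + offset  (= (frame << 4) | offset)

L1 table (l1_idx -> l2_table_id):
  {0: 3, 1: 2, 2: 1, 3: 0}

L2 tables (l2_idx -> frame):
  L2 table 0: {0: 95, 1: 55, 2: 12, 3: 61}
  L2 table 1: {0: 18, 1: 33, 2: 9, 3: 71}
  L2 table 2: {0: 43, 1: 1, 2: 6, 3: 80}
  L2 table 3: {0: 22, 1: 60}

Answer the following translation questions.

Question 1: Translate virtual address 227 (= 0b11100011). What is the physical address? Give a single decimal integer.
Answer: 195

Derivation:
vaddr = 227 = 0b11100011
Split: l1_idx=3, l2_idx=2, offset=3
L1[3] = 0
L2[0][2] = 12
paddr = 12 * 16 + 3 = 195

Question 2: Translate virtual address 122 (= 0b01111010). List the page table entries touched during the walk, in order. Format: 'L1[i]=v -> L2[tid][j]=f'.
vaddr = 122 = 0b01111010
Split: l1_idx=1, l2_idx=3, offset=10

Answer: L1[1]=2 -> L2[2][3]=80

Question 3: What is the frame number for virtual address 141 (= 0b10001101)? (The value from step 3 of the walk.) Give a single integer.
vaddr = 141: l1_idx=2, l2_idx=0
L1[2] = 1; L2[1][0] = 18

Answer: 18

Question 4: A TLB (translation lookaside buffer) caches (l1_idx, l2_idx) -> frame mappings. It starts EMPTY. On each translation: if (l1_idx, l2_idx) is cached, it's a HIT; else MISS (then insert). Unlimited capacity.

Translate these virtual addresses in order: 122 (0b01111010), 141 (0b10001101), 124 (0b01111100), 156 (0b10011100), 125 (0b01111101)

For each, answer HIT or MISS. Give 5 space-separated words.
vaddr=122: (1,3) not in TLB -> MISS, insert
vaddr=141: (2,0) not in TLB -> MISS, insert
vaddr=124: (1,3) in TLB -> HIT
vaddr=156: (2,1) not in TLB -> MISS, insert
vaddr=125: (1,3) in TLB -> HIT

Answer: MISS MISS HIT MISS HIT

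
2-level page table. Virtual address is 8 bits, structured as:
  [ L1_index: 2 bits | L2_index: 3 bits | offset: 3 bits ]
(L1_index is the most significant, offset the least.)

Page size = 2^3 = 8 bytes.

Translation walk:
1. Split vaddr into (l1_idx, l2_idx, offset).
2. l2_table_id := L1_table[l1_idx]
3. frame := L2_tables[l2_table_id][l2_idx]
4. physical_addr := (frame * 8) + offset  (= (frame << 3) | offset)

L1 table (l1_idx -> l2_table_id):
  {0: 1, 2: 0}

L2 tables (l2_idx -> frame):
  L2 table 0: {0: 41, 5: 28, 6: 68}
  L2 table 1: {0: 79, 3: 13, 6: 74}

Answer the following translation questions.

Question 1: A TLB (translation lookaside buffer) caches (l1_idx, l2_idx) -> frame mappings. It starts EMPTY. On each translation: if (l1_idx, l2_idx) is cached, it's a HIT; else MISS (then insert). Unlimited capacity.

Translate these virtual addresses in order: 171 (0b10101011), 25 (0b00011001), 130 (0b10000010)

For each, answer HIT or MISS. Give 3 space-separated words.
vaddr=171: (2,5) not in TLB -> MISS, insert
vaddr=25: (0,3) not in TLB -> MISS, insert
vaddr=130: (2,0) not in TLB -> MISS, insert

Answer: MISS MISS MISS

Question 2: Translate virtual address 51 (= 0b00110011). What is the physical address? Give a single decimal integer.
Answer: 595

Derivation:
vaddr = 51 = 0b00110011
Split: l1_idx=0, l2_idx=6, offset=3
L1[0] = 1
L2[1][6] = 74
paddr = 74 * 8 + 3 = 595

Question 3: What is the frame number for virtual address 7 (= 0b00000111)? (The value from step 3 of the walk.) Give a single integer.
Answer: 79

Derivation:
vaddr = 7: l1_idx=0, l2_idx=0
L1[0] = 1; L2[1][0] = 79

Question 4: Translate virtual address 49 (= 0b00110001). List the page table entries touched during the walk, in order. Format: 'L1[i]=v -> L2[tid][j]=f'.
vaddr = 49 = 0b00110001
Split: l1_idx=0, l2_idx=6, offset=1

Answer: L1[0]=1 -> L2[1][6]=74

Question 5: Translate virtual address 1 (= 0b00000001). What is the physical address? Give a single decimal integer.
Answer: 633

Derivation:
vaddr = 1 = 0b00000001
Split: l1_idx=0, l2_idx=0, offset=1
L1[0] = 1
L2[1][0] = 79
paddr = 79 * 8 + 1 = 633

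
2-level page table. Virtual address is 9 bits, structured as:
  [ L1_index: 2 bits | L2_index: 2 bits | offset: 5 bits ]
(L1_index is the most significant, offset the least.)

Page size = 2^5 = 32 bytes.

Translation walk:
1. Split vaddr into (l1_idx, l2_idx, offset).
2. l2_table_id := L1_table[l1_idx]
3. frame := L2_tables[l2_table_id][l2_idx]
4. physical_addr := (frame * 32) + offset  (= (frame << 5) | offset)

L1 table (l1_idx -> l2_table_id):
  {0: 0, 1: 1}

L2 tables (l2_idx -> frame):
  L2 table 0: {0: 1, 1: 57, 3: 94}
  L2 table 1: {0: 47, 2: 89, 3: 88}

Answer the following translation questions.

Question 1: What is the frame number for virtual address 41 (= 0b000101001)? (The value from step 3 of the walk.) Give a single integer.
vaddr = 41: l1_idx=0, l2_idx=1
L1[0] = 0; L2[0][1] = 57

Answer: 57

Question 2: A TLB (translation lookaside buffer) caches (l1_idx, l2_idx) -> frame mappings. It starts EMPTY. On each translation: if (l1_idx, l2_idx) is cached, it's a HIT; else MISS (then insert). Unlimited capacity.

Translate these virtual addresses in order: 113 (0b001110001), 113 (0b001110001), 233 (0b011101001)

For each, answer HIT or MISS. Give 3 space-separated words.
vaddr=113: (0,3) not in TLB -> MISS, insert
vaddr=113: (0,3) in TLB -> HIT
vaddr=233: (1,3) not in TLB -> MISS, insert

Answer: MISS HIT MISS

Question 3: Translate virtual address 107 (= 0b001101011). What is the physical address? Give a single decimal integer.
Answer: 3019

Derivation:
vaddr = 107 = 0b001101011
Split: l1_idx=0, l2_idx=3, offset=11
L1[0] = 0
L2[0][3] = 94
paddr = 94 * 32 + 11 = 3019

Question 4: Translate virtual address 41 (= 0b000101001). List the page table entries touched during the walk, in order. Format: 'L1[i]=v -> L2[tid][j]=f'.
Answer: L1[0]=0 -> L2[0][1]=57

Derivation:
vaddr = 41 = 0b000101001
Split: l1_idx=0, l2_idx=1, offset=9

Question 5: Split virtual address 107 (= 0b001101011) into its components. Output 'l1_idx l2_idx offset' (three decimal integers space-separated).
vaddr = 107 = 0b001101011
  top 2 bits -> l1_idx = 0
  next 2 bits -> l2_idx = 3
  bottom 5 bits -> offset = 11

Answer: 0 3 11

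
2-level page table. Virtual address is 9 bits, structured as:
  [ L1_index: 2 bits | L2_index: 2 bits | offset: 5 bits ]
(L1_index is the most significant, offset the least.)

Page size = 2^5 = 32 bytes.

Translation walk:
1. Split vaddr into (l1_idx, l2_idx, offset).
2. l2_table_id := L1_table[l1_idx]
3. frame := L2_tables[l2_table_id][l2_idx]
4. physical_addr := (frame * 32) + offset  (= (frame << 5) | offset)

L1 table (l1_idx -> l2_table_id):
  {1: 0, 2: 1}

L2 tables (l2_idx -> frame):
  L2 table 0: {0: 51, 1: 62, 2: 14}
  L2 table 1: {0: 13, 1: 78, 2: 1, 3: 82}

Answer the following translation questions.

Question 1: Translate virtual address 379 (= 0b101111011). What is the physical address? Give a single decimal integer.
Answer: 2651

Derivation:
vaddr = 379 = 0b101111011
Split: l1_idx=2, l2_idx=3, offset=27
L1[2] = 1
L2[1][3] = 82
paddr = 82 * 32 + 27 = 2651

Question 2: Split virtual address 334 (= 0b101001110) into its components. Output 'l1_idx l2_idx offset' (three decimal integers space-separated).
Answer: 2 2 14

Derivation:
vaddr = 334 = 0b101001110
  top 2 bits -> l1_idx = 2
  next 2 bits -> l2_idx = 2
  bottom 5 bits -> offset = 14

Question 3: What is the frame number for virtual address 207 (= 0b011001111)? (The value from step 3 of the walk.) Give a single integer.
Answer: 14

Derivation:
vaddr = 207: l1_idx=1, l2_idx=2
L1[1] = 0; L2[0][2] = 14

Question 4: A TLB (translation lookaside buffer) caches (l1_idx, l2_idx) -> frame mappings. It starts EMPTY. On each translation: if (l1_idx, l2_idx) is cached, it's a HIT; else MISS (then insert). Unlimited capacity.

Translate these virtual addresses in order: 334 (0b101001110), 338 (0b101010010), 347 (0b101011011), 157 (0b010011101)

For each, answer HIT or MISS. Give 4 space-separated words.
vaddr=334: (2,2) not in TLB -> MISS, insert
vaddr=338: (2,2) in TLB -> HIT
vaddr=347: (2,2) in TLB -> HIT
vaddr=157: (1,0) not in TLB -> MISS, insert

Answer: MISS HIT HIT MISS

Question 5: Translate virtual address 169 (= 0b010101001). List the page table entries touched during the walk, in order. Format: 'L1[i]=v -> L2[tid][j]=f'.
Answer: L1[1]=0 -> L2[0][1]=62

Derivation:
vaddr = 169 = 0b010101001
Split: l1_idx=1, l2_idx=1, offset=9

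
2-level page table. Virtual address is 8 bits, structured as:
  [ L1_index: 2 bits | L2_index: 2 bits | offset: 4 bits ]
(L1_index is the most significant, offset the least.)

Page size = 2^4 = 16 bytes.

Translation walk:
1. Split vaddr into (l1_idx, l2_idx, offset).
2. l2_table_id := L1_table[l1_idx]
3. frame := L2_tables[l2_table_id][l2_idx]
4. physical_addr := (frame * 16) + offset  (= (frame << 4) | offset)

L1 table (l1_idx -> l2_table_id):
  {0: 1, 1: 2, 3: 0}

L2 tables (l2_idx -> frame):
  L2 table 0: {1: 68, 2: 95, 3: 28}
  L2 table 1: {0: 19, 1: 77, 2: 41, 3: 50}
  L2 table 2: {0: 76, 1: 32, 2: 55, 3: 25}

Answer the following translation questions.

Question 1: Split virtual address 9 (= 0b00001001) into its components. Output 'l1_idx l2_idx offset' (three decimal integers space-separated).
vaddr = 9 = 0b00001001
  top 2 bits -> l1_idx = 0
  next 2 bits -> l2_idx = 0
  bottom 4 bits -> offset = 9

Answer: 0 0 9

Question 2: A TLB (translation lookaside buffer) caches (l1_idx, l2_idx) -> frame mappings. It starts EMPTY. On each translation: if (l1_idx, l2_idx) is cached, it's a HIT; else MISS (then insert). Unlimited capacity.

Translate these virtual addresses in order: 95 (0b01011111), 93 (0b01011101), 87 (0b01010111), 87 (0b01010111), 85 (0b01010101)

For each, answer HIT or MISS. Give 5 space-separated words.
Answer: MISS HIT HIT HIT HIT

Derivation:
vaddr=95: (1,1) not in TLB -> MISS, insert
vaddr=93: (1,1) in TLB -> HIT
vaddr=87: (1,1) in TLB -> HIT
vaddr=87: (1,1) in TLB -> HIT
vaddr=85: (1,1) in TLB -> HIT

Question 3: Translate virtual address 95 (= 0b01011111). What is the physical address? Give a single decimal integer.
vaddr = 95 = 0b01011111
Split: l1_idx=1, l2_idx=1, offset=15
L1[1] = 2
L2[2][1] = 32
paddr = 32 * 16 + 15 = 527

Answer: 527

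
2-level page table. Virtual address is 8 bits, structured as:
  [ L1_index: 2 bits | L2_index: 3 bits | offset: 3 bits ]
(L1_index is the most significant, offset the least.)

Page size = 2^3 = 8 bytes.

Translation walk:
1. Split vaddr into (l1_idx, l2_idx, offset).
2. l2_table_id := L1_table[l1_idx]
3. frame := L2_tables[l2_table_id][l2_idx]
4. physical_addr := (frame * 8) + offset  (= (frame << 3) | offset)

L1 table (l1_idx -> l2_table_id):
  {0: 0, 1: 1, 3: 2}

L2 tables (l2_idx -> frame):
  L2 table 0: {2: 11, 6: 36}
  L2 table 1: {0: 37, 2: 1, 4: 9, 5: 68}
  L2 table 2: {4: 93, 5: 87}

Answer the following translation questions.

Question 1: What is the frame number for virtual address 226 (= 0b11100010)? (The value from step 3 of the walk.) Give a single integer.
Answer: 93

Derivation:
vaddr = 226: l1_idx=3, l2_idx=4
L1[3] = 2; L2[2][4] = 93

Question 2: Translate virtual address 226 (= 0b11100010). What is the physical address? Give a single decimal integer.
vaddr = 226 = 0b11100010
Split: l1_idx=3, l2_idx=4, offset=2
L1[3] = 2
L2[2][4] = 93
paddr = 93 * 8 + 2 = 746

Answer: 746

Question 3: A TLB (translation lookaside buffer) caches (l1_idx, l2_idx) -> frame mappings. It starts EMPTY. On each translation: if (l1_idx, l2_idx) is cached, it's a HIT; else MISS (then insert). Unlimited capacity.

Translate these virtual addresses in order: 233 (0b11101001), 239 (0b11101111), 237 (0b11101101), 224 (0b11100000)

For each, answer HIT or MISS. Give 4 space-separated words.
Answer: MISS HIT HIT MISS

Derivation:
vaddr=233: (3,5) not in TLB -> MISS, insert
vaddr=239: (3,5) in TLB -> HIT
vaddr=237: (3,5) in TLB -> HIT
vaddr=224: (3,4) not in TLB -> MISS, insert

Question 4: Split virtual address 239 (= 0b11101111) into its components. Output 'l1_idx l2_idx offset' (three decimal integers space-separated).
Answer: 3 5 7

Derivation:
vaddr = 239 = 0b11101111
  top 2 bits -> l1_idx = 3
  next 3 bits -> l2_idx = 5
  bottom 3 bits -> offset = 7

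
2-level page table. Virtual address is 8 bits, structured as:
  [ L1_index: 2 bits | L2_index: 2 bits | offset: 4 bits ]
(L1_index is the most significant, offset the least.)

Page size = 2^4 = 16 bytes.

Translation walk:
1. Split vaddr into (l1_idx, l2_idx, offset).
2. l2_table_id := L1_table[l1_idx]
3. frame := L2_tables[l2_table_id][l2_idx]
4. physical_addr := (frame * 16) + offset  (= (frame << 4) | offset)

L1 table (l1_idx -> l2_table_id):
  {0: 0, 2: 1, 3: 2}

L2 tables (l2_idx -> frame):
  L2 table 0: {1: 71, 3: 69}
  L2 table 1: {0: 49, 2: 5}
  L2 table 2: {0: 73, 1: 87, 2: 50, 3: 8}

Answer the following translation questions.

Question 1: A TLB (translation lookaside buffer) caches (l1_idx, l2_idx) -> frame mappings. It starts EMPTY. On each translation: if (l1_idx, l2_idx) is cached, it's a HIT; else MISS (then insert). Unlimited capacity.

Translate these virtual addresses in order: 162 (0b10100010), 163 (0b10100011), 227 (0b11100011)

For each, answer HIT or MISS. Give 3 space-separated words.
vaddr=162: (2,2) not in TLB -> MISS, insert
vaddr=163: (2,2) in TLB -> HIT
vaddr=227: (3,2) not in TLB -> MISS, insert

Answer: MISS HIT MISS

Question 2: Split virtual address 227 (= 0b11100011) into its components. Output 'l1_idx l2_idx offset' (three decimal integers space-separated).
Answer: 3 2 3

Derivation:
vaddr = 227 = 0b11100011
  top 2 bits -> l1_idx = 3
  next 2 bits -> l2_idx = 2
  bottom 4 bits -> offset = 3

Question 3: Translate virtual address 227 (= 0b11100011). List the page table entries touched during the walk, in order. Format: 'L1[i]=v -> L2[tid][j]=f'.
Answer: L1[3]=2 -> L2[2][2]=50

Derivation:
vaddr = 227 = 0b11100011
Split: l1_idx=3, l2_idx=2, offset=3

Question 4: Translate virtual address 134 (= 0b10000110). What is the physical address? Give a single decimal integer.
vaddr = 134 = 0b10000110
Split: l1_idx=2, l2_idx=0, offset=6
L1[2] = 1
L2[1][0] = 49
paddr = 49 * 16 + 6 = 790

Answer: 790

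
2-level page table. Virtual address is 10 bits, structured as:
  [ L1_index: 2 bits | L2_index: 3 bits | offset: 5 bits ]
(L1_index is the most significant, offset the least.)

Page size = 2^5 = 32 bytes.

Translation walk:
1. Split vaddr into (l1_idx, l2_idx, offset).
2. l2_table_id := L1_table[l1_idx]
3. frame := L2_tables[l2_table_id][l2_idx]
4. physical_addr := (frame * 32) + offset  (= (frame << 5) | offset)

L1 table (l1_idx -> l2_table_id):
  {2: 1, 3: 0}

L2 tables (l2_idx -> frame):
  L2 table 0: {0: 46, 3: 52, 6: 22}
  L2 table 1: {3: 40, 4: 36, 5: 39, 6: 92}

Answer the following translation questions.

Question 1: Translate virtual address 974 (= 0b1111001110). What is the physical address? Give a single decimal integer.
Answer: 718

Derivation:
vaddr = 974 = 0b1111001110
Split: l1_idx=3, l2_idx=6, offset=14
L1[3] = 0
L2[0][6] = 22
paddr = 22 * 32 + 14 = 718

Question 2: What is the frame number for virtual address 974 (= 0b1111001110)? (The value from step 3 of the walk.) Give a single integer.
vaddr = 974: l1_idx=3, l2_idx=6
L1[3] = 0; L2[0][6] = 22

Answer: 22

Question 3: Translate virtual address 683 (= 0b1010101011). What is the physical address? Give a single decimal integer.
Answer: 1259

Derivation:
vaddr = 683 = 0b1010101011
Split: l1_idx=2, l2_idx=5, offset=11
L1[2] = 1
L2[1][5] = 39
paddr = 39 * 32 + 11 = 1259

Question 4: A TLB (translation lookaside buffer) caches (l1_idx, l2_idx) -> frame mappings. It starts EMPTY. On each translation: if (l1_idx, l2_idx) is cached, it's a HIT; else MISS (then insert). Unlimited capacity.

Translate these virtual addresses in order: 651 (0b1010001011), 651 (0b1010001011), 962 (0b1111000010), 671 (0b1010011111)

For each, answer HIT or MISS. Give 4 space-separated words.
vaddr=651: (2,4) not in TLB -> MISS, insert
vaddr=651: (2,4) in TLB -> HIT
vaddr=962: (3,6) not in TLB -> MISS, insert
vaddr=671: (2,4) in TLB -> HIT

Answer: MISS HIT MISS HIT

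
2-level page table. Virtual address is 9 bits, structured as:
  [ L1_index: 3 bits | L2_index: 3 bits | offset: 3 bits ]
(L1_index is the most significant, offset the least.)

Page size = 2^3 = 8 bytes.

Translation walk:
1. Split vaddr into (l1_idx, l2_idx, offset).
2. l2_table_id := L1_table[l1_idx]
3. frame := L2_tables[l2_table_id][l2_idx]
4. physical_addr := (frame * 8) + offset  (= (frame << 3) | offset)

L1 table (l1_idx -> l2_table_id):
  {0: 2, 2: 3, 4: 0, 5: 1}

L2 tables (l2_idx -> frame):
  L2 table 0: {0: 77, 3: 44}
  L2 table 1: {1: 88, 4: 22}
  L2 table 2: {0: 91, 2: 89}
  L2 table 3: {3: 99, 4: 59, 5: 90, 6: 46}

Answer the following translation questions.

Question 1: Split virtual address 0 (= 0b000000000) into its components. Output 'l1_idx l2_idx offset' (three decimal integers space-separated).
Answer: 0 0 0

Derivation:
vaddr = 0 = 0b000000000
  top 3 bits -> l1_idx = 0
  next 3 bits -> l2_idx = 0
  bottom 3 bits -> offset = 0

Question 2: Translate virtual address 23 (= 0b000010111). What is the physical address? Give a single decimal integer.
vaddr = 23 = 0b000010111
Split: l1_idx=0, l2_idx=2, offset=7
L1[0] = 2
L2[2][2] = 89
paddr = 89 * 8 + 7 = 719

Answer: 719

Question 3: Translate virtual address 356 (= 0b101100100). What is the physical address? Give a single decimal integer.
Answer: 180

Derivation:
vaddr = 356 = 0b101100100
Split: l1_idx=5, l2_idx=4, offset=4
L1[5] = 1
L2[1][4] = 22
paddr = 22 * 8 + 4 = 180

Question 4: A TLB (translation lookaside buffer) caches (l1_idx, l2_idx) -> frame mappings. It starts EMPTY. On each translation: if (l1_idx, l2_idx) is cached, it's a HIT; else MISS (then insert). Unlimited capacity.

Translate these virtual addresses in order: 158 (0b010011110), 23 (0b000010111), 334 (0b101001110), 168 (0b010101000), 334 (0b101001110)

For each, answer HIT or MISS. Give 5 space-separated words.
Answer: MISS MISS MISS MISS HIT

Derivation:
vaddr=158: (2,3) not in TLB -> MISS, insert
vaddr=23: (0,2) not in TLB -> MISS, insert
vaddr=334: (5,1) not in TLB -> MISS, insert
vaddr=168: (2,5) not in TLB -> MISS, insert
vaddr=334: (5,1) in TLB -> HIT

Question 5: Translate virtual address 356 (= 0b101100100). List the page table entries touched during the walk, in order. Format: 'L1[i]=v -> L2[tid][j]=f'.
Answer: L1[5]=1 -> L2[1][4]=22

Derivation:
vaddr = 356 = 0b101100100
Split: l1_idx=5, l2_idx=4, offset=4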